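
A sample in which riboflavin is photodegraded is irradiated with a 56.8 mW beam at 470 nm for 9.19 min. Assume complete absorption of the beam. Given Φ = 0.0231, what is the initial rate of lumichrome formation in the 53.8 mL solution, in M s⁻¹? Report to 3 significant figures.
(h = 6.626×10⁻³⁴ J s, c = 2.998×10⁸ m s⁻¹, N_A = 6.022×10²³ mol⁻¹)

Photon energy at 470 nm: hc/λ = (6.626×10⁻³⁴)(2.998×10⁸)/(470×10⁻⁹) = 4.227×10⁻¹⁹ J.
Energy delivered: (56.8 mW)(551.4 s) = 31.32 J.
Photons incident: 31.32 / 4.227×10⁻¹⁹ = 7.410×10¹⁹, i.e. 7.410×10¹⁹/6.022×10²³ = 1.230×10⁻⁴ mol.
Product formed: 0.0231 × 1.230×10⁻⁴ = 2.841×10⁻⁶ mol.
Rate: 2.841×10⁻⁶ mol / (551.4 s × 0.0538 L) = 9.58×10⁻⁸ M s⁻¹.

9.58×10⁻⁸ M s⁻¹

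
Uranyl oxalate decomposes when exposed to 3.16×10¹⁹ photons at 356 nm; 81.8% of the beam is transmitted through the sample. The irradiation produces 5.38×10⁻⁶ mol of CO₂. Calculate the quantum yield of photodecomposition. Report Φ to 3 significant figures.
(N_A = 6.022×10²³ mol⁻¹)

Moles of photons: 3.16×10¹⁹ / 6.022×10²³ = 5.247×10⁻⁵ mol.
Fraction absorbed: 1 − 81.8/100 = 0.1820.
Photons absorbed: 0.1820 × 5.247×10⁻⁵ = 9.550×10⁻⁶ mol.
Φ = 5.38×10⁻⁶ mol / 9.550×10⁻⁶ mol photons = 0.563.

Φ = 0.563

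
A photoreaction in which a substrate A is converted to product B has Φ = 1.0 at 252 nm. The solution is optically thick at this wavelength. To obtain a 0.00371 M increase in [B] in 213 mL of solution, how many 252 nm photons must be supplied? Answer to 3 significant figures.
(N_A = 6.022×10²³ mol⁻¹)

Product: (0.00371 M)(0.213 L) = 7.902×10⁻⁴ mol.
Photons that must be absorbed: 7.902×10⁻⁴ / 1.0 = 7.902×10⁻⁴ mol.
Photon count: 7.902×10⁻⁴ × 6.022×10²³ = 4.76×10²⁰.

4.76×10²⁰ photons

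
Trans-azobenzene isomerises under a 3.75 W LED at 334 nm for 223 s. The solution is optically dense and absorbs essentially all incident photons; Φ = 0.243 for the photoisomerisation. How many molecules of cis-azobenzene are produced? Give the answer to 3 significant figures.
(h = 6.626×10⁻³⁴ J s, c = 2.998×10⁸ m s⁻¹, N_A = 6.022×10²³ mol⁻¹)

Photon energy at 334 nm: hc/λ = (6.626×10⁻³⁴)(2.998×10⁸)/(334×10⁻⁹) = 5.948×10⁻¹⁹ J.
Energy delivered: (3.75 W)(223 s) = 836.3 J.
Photons incident: 836.3 / 5.948×10⁻¹⁹ = 1.406×10²¹, i.e. 1.406×10²¹/6.022×10²³ = 0.002335 mol.
Product: Φ × n_abs = 0.243 × 0.002335 = 5.674×10⁻⁴ mol.
As a count: 5.674×10⁻⁴ × 6.022×10²³ = 3.42×10²⁰.

3.42×10²⁰ molecules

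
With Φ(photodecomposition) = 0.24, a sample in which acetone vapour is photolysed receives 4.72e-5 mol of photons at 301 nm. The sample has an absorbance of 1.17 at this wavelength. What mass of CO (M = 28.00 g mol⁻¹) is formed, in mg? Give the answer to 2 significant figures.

Fraction absorbed: 1 − 10^(−1.17) = 0.9324.
Photons absorbed: 0.9324 × 4.72e-5 = 4.401e-5 mol.
Product: Φ × n_abs = 0.24 × 4.401e-5 = 1.056e-5 mol.
Mass: 1.056e-5 × 28.00 = 2.957e-4 g = 0.30 mg.

0.30 mg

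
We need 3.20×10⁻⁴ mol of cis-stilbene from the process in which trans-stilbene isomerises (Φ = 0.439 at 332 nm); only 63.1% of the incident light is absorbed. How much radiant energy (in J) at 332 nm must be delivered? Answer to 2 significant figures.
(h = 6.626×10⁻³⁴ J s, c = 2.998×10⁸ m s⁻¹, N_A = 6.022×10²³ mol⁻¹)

Photons that must be absorbed: 3.20×10⁻⁴ / 0.439 = 7.289×10⁻⁴ mol.
Incident photons needed: 7.289×10⁻⁴ / 0.631 = 0.001155 mol.
Photon energy: hc/λ = 5.983×10⁻¹⁹ J; per mole, 3.603×10⁵ J mol⁻¹.
Energy required: 0.001155 × 3.603×10⁵ = 420 J.

420 J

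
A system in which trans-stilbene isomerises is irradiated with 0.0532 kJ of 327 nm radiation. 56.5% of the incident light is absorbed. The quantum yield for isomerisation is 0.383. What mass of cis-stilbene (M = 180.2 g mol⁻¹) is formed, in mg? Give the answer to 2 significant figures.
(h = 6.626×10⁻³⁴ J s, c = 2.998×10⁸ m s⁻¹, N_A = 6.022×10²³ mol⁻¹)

5.7 mg

Photon energy at 327 nm: hc/λ = (6.626×10⁻³⁴)(2.998×10⁸)/(327×10⁻⁹) = 6.075×10⁻¹⁹ J.
Incident energy: 0.0532 kJ = 53.2 J.
Photons incident: 53.2 / 6.075×10⁻¹⁹ = 8.757×10¹⁹, i.e. 8.757×10¹⁹/6.022×10²³ = 1.454×10⁻⁴ mol.
Photons absorbed: 0.565 × 1.454×10⁻⁴ = 8.215×10⁻⁵ mol.
Product: Φ × n_abs = 0.383 × 8.215×10⁻⁵ = 3.146×10⁻⁵ mol.
Mass: 3.146×10⁻⁵ × 180.2 = 0.005669 g = 5.7 mg.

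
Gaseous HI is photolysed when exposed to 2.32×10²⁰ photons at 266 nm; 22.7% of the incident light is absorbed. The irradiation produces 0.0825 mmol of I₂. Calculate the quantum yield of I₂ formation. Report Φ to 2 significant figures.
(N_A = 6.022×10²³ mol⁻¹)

Φ = 0.94

Product: 0.0825 mmol = 8.25×10⁻⁵ mol.
Moles of photons: 2.32×10²⁰ / 6.022×10²³ = 3.853×10⁻⁴ mol.
Photons absorbed: 0.227 × 3.853×10⁻⁴ = 8.746×10⁻⁵ mol.
Φ = 8.25×10⁻⁵ mol / 8.746×10⁻⁵ mol photons = 0.94.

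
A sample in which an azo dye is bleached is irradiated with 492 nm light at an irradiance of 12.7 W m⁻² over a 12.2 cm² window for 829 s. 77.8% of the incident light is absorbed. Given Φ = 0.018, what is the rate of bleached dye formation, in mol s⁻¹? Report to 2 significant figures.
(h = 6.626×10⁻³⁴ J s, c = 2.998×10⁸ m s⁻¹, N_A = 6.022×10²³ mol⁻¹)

8.9×10⁻¹⁰ mol s⁻¹

Photon energy at 492 nm: hc/λ = (6.626×10⁻³⁴)(2.998×10⁸)/(492×10⁻⁹) = 4.038×10⁻¹⁹ J.
Energy delivered: (12.7 W m⁻²)(12.2×10⁻⁴ m²)(829 s) = 12.84 J.
Photons incident: 12.84 / 4.038×10⁻¹⁹ = 3.180×10¹⁹, i.e. 3.180×10¹⁹/6.022×10²³ = 5.281×10⁻⁵ mol.
Photons absorbed: 0.778 × 5.281×10⁻⁵ = 4.109×10⁻⁵ mol.
Product formed: 0.018 × 4.109×10⁻⁵ = 7.396×10⁻⁷ mol.
Rate: 7.396×10⁻⁷ / 829 s = 8.9×10⁻¹⁰ mol s⁻¹.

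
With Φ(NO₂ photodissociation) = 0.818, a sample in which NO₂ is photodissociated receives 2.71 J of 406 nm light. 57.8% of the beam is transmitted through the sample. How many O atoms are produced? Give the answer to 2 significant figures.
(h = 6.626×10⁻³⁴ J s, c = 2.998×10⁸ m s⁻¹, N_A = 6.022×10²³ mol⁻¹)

1.9×10¹⁸ atoms

Photon energy at 406 nm: hc/λ = (6.626×10⁻³⁴)(2.998×10⁸)/(406×10⁻⁹) = 4.893×10⁻¹⁹ J.
Photons incident: 2.71 / 4.893×10⁻¹⁹ = 5.539×10¹⁸, i.e. 5.539×10¹⁸/6.022×10²³ = 9.198×10⁻⁶ mol.
Fraction absorbed: 1 − 57.8/100 = 0.4220.
Photons absorbed: 0.4220 × 9.198×10⁻⁶ = 3.882×10⁻⁶ mol.
Product: Φ × n_abs = 0.818 × 3.882×10⁻⁶ = 3.175×10⁻⁶ mol.
As a count: 3.175×10⁻⁶ × 6.022×10²³ = 1.9×10¹⁸.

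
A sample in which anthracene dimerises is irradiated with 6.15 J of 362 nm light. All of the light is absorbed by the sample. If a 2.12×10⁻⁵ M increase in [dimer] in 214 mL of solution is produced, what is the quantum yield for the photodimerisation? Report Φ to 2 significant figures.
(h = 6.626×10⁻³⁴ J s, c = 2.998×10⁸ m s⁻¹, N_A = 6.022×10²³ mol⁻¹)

Φ = 0.24

Product: (2.12×10⁻⁵ M)(0.214 L) = 4.537×10⁻⁶ mol.
Photon energy at 362 nm: hc/λ = (6.626×10⁻³⁴)(2.998×10⁸)/(362×10⁻⁹) = 5.487×10⁻¹⁹ J.
Photons incident: 6.15 / 5.487×10⁻¹⁹ = 1.121×10¹⁹, i.e. 1.121×10¹⁹/6.022×10²³ = 1.862×10⁻⁵ mol.
Φ = 4.537×10⁻⁶ mol / 1.862×10⁻⁵ mol photons = 0.24.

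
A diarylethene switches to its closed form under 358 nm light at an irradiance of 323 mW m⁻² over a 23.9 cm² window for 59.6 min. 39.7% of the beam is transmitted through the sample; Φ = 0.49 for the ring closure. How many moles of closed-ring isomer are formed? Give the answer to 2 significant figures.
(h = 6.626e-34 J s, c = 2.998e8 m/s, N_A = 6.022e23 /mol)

2.4e-6 mol

Photon energy at 358 nm: hc/λ = (6.626e-34)(2.998e8)/(358e-9) = 5.549e-19 J.
Energy delivered: (323 mW m⁻²)(23.9e-4 m²)(3576 s) = 2.761 J.
Photons incident: 2.761 / 5.549e-19 = 4.976e18, i.e. 4.976e18/6.022e23 = 8.263e-6 mol.
Fraction absorbed: 1 − 39.7/100 = 0.6030.
Photons absorbed: 0.6030 × 8.263e-6 = 4.983e-6 mol.
Product: Φ × n_abs = 0.49 × 4.983e-6 = 2.442e-6 mol.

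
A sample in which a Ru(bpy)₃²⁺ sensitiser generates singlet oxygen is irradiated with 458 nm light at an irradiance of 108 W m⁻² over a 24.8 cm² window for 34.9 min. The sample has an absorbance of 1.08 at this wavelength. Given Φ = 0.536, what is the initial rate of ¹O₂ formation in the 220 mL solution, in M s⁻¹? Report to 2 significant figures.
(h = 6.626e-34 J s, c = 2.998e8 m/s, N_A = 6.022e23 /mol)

2.3e-6 M s⁻¹

Photon energy at 458 nm: hc/λ = (6.626e-34)(2.998e8)/(458e-9) = 4.337e-19 J.
Energy delivered: (108 W m⁻²)(24.8e-4 m²)(2094 s) = 560.9 J.
Photons incident: 560.9 / 4.337e-19 = 1.293e21, i.e. 1.293e21/6.022e23 = 0.002147 mol.
Fraction absorbed: 1 − 10^(−1.08) = 0.9168.
Photons absorbed: 0.9168 × 0.002147 = 0.001968 mol.
Product formed: 0.536 × 0.001968 = 0.001055 mol.
Rate: 0.001055 mol / (2094 s × 0.22 L) = 2.3e-6 M s⁻¹.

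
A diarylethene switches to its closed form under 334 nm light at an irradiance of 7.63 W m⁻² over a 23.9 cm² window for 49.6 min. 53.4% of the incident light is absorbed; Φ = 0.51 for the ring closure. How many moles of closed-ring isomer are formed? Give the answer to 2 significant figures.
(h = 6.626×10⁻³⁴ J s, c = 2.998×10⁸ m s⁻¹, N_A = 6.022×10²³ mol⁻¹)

4.1×10⁻⁵ mol

Photon energy at 334 nm: hc/λ = (6.626×10⁻³⁴)(2.998×10⁸)/(334×10⁻⁹) = 5.948×10⁻¹⁹ J.
Energy delivered: (7.63 W m⁻²)(23.9×10⁻⁴ m²)(2976 s) = 54.27 J.
Photons incident: 54.27 / 5.948×10⁻¹⁹ = 9.124×10¹⁹, i.e. 9.124×10¹⁹/6.022×10²³ = 1.515×10⁻⁴ mol.
Photons absorbed: 0.534 × 1.515×10⁻⁴ = 8.090×10⁻⁵ mol.
Product: Φ × n_abs = 0.51 × 8.090×10⁻⁵ = 4.126×10⁻⁵ mol.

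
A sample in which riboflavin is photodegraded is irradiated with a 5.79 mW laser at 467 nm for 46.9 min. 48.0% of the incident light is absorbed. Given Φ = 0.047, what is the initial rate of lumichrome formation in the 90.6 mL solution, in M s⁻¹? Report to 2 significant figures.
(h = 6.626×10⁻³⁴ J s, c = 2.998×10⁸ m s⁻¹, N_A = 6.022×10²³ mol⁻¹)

5.6×10⁻⁹ M s⁻¹

Photon energy at 467 nm: hc/λ = (6.626×10⁻³⁴)(2.998×10⁸)/(467×10⁻⁹) = 4.254×10⁻¹⁹ J.
Energy delivered: (5.79 mW)(2814 s) = 16.29 J.
Photons incident: 16.29 / 4.254×10⁻¹⁹ = 3.829×10¹⁹, i.e. 3.829×10¹⁹/6.022×10²³ = 6.358×10⁻⁵ mol.
Photons absorbed: 0.480 × 6.358×10⁻⁵ = 3.052×10⁻⁵ mol.
Product formed: 0.047 × 3.052×10⁻⁵ = 1.434×10⁻⁶ mol.
Rate: 1.434×10⁻⁶ mol / (2814 s × 0.0906 L) = 5.6×10⁻⁹ M s⁻¹.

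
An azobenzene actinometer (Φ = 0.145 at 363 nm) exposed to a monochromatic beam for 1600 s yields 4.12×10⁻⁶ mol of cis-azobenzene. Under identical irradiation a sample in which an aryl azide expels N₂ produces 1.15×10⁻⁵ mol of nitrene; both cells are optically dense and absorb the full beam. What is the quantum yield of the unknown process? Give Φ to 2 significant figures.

Φ = 0.40

Photons absorbed by the actinometer: 4.12×10⁻⁶ / 0.145 = 2.841×10⁻⁵ mol.
Φ(unknown) = 1.15×10⁻⁵ / 2.841×10⁻⁵ = 0.40.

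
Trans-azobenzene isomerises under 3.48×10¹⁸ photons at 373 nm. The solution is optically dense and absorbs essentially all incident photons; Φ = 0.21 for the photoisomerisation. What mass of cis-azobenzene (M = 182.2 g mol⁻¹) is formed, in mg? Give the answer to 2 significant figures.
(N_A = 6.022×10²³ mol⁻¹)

0.22 mg

Moles of photons: 3.48×10¹⁸ / 6.022×10²³ = 5.779×10⁻⁶ mol.
Product: Φ × n_abs = 0.21 × 5.779×10⁻⁶ = 1.214×10⁻⁶ mol.
Mass: 1.214×10⁻⁶ × 182.2 = 2.212×10⁻⁴ g = 0.22 mg.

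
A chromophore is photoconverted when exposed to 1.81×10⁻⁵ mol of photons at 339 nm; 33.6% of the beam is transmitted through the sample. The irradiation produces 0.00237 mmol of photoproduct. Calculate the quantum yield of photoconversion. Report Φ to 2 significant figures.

Φ = 0.20

Product: 0.00237 mmol = 2.37×10⁻⁶ mol.
Fraction absorbed: 1 − 33.6/100 = 0.6640.
Photons absorbed: 0.6640 × 1.81×10⁻⁵ = 1.202×10⁻⁵ mol.
Φ = 2.37×10⁻⁶ mol / 1.202×10⁻⁵ mol photons = 0.20.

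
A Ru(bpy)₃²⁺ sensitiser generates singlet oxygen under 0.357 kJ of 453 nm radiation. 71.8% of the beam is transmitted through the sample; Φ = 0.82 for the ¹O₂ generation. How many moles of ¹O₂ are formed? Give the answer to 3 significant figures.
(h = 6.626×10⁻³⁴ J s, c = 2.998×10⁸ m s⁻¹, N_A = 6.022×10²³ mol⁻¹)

Photon energy at 453 nm: hc/λ = (6.626×10⁻³⁴)(2.998×10⁸)/(453×10⁻⁹) = 4.385×10⁻¹⁹ J.
Incident energy: 0.357 kJ = 357 J.
Photons incident: 357 / 4.385×10⁻¹⁹ = 8.141×10²⁰, i.e. 8.141×10²⁰/6.022×10²³ = 0.001352 mol.
Fraction absorbed: 1 − 71.8/100 = 0.2820.
Photons absorbed: 0.2820 × 0.001352 = 3.813×10⁻⁴ mol.
Product: Φ × n_abs = 0.82 × 3.813×10⁻⁴ = 3.127×10⁻⁴ mol.

3.13×10⁻⁴ mol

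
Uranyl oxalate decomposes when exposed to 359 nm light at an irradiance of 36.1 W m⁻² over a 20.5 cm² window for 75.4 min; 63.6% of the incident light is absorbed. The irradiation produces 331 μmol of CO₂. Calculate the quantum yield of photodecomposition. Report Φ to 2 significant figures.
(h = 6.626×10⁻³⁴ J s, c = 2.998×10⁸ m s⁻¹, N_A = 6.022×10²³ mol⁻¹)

Φ = 0.52

Product: 331 μmol = 3.31×10⁻⁴ mol.
Photon energy at 359 nm: hc/λ = (6.626×10⁻³⁴)(2.998×10⁸)/(359×10⁻⁹) = 5.533×10⁻¹⁹ J.
Energy delivered: (36.1 W m⁻²)(20.5×10⁻⁴ m²)(4524 s) = 334.8 J.
Photons incident: 334.8 / 5.533×10⁻¹⁹ = 6.051×10²⁰, i.e. 6.051×10²⁰/6.022×10²³ = 0.001005 mol.
Photons absorbed: 0.636 × 0.001005 = 6.392×10⁻⁴ mol.
Φ = 3.31×10⁻⁴ mol / 6.392×10⁻⁴ mol photons = 0.52.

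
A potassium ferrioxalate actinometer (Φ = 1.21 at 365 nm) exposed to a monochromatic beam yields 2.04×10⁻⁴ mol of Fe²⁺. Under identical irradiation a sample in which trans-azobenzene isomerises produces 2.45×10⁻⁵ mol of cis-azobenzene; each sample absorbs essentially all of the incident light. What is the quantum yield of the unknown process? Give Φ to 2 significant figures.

Photons absorbed by the actinometer: 2.04×10⁻⁴ / 1.21 = 1.686×10⁻⁴ mol.
Φ(unknown) = 2.45×10⁻⁵ / 1.686×10⁻⁴ = 0.15.

Φ = 0.15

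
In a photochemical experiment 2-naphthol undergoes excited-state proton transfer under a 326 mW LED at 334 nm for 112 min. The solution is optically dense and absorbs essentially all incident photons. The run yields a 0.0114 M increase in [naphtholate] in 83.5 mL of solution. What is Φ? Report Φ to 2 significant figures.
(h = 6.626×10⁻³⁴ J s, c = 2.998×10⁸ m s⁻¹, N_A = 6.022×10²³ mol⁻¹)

Product: (0.0114 M)(0.0835 L) = 9.519×10⁻⁴ mol.
Photon energy at 334 nm: hc/λ = (6.626×10⁻³⁴)(2.998×10⁸)/(334×10⁻⁹) = 5.948×10⁻¹⁹ J.
Energy delivered: (326 mW)(6720 s) = 2191 J.
Photons incident: 2191 / 5.948×10⁻¹⁹ = 3.684×10²¹, i.e. 3.684×10²¹/6.022×10²³ = 0.006118 mol.
Φ = 9.519×10⁻⁴ mol / 0.006118 mol photons = 0.16.

Φ = 0.16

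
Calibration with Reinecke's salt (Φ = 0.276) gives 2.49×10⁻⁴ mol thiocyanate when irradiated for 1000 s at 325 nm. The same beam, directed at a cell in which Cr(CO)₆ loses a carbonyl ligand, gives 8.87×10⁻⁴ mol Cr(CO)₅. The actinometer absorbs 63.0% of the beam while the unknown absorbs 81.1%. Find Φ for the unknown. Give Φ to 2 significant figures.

Photons absorbed by the actinometer: 2.49×10⁻⁴ / 0.276 = 9.022×10⁻⁴ mol.
Incident flux: 9.022×10⁻⁴ / 0.630 = 0.001432 einstein.
Absorbed by unknown: 0.811 × 0.001432 = 0.001161 mol.
Φ(unknown) = 8.87×10⁻⁴ / 0.001161 = 0.76.

Φ = 0.76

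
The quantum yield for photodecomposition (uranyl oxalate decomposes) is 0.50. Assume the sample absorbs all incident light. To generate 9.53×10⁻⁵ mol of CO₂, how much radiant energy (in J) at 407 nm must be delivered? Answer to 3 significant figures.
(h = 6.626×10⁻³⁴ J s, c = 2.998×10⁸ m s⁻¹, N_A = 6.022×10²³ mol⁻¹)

56.0 J

Photons that must be absorbed: 9.53×10⁻⁵ / 0.50 = 1.906×10⁻⁴ mol.
Photon energy: hc/λ = 4.881×10⁻¹⁹ J; per mole, 2.939×10⁵ J mol⁻¹.
Energy required: 1.906×10⁻⁴ × 2.939×10⁵ = 56.0 J.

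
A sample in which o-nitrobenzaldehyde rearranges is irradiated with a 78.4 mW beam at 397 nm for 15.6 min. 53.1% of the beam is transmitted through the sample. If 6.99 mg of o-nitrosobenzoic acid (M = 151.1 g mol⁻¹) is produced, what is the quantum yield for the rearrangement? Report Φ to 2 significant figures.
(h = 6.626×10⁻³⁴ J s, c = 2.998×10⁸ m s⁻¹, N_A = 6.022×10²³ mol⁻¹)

Φ = 0.41

Product: 6.99 mg / 151.1 g mol⁻¹ = 4.626×10⁻⁵ mol.
Photon energy at 397 nm: hc/λ = (6.626×10⁻³⁴)(2.998×10⁸)/(397×10⁻⁹) = 5.004×10⁻¹⁹ J.
Energy delivered: (78.4 mW)(936 s) = 73.38 J.
Photons incident: 73.38 / 5.004×10⁻¹⁹ = 1.466×10²⁰, i.e. 1.466×10²⁰/6.022×10²³ = 2.434×10⁻⁴ mol.
Fraction absorbed: 1 − 53.1/100 = 0.4690.
Photons absorbed: 0.4690 × 2.434×10⁻⁴ = 1.142×10⁻⁴ mol.
Φ = 4.626×10⁻⁵ mol / 1.142×10⁻⁴ mol photons = 0.41.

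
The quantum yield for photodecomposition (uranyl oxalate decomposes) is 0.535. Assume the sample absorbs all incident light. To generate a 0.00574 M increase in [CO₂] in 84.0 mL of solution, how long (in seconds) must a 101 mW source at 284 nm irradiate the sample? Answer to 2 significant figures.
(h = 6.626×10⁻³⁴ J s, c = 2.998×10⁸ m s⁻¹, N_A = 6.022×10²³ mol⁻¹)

Product: (0.00574 M)(0.084 L) = 4.822×10⁻⁴ mol.
Photons that must be absorbed: 4.822×10⁻⁴ / 0.535 = 9.013×10⁻⁴ mol.
Photon energy: hc/λ = 6.995×10⁻¹⁹ J; per mole, 4.212×10⁵ J mol⁻¹.
Energy required: 9.013×10⁻⁴ × 4.212×10⁵ = 379.6 J.
Time: 379.6 J / 0.101 W = 3800 s.

t ≈ 3800 s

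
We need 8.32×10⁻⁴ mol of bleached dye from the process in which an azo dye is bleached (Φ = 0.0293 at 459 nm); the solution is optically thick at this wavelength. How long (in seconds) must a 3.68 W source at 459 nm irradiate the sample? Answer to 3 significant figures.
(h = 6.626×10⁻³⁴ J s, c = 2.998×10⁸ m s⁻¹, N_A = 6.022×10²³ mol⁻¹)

Photons that must be absorbed: 8.32×10⁻⁴ / 0.0293 = 0.02840 mol.
Photon energy: hc/λ = 4.328×10⁻¹⁹ J; per mole, 2.606×10⁵ J mol⁻¹.
Energy required: 0.02840 × 2.606×10⁵ = 7401 J.
Time: 7401 J / 3.68 W = 2010 s.

t ≈ 2010 s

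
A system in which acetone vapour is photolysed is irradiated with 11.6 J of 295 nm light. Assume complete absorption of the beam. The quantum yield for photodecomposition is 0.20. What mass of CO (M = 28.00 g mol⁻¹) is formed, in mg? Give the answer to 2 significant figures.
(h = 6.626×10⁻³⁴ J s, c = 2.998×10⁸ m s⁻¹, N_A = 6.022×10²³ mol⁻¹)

Photon energy at 295 nm: hc/λ = (6.626×10⁻³⁴)(2.998×10⁸)/(295×10⁻⁹) = 6.734×10⁻¹⁹ J.
Photons incident: 11.6 / 6.734×10⁻¹⁹ = 1.723×10¹⁹, i.e. 1.723×10¹⁹/6.022×10²³ = 2.861×10⁻⁵ mol.
Product: Φ × n_abs = 0.20 × 2.861×10⁻⁵ = 5.722×10⁻⁶ mol.
Mass: 5.722×10⁻⁶ × 28.00 = 1.602×10⁻⁴ g = 0.16 mg.

0.16 mg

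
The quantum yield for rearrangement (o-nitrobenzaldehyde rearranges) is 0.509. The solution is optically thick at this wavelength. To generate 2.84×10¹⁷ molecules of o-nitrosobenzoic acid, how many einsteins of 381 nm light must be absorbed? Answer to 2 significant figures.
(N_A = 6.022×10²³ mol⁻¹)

Product: 2.84×10¹⁷ / 6.022×10²³ = 4.716×10⁻⁷ mol.
Photons that must be absorbed: 4.716×10⁻⁷ / 0.509 = 9.265×10⁻⁷ mol.

9.3×10⁻⁷ einstein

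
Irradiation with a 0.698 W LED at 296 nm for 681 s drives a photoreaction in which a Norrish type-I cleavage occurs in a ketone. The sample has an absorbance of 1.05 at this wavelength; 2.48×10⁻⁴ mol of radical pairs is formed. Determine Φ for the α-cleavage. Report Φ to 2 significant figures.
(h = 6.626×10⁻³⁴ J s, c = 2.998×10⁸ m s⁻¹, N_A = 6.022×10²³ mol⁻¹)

Φ = 0.23

Photon energy at 296 nm: hc/λ = (6.626×10⁻³⁴)(2.998×10⁸)/(296×10⁻⁹) = 6.711×10⁻¹⁹ J.
Energy delivered: (0.698 W)(681 s) = 475.3 J.
Photons incident: 475.3 / 6.711×10⁻¹⁹ = 7.082×10²⁰, i.e. 7.082×10²⁰/6.022×10²³ = 0.001176 mol.
Fraction absorbed: 1 − 10^(−1.05) = 0.9109.
Photons absorbed: 0.9109 × 0.001176 = 0.001071 mol.
Φ = 2.48×10⁻⁴ mol / 0.001071 mol photons = 0.23.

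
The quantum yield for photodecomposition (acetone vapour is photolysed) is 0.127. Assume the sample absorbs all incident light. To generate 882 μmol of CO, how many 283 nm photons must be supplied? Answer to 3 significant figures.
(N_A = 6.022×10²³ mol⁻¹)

4.18×10²¹ photons

Product: 882 μmol = 8.82×10⁻⁴ mol.
Photons that must be absorbed: 8.82×10⁻⁴ / 0.127 = 0.006945 mol.
Photon count: 0.006945 × 6.022×10²³ = 4.18×10²¹.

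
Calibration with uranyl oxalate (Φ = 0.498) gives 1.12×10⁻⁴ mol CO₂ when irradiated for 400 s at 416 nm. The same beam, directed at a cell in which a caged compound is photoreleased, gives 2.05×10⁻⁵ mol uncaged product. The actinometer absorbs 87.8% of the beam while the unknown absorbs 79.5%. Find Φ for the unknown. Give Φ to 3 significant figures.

Φ = 0.101

Photons absorbed by the actinometer: 1.12×10⁻⁴ / 0.498 = 2.249×10⁻⁴ mol.
Incident flux: 2.249×10⁻⁴ / 0.878 = 2.562×10⁻⁴ einstein.
Absorbed by unknown: 0.795 × 2.562×10⁻⁴ = 2.037×10⁻⁴ mol.
Φ(unknown) = 2.05×10⁻⁵ / 2.037×10⁻⁴ = 0.101.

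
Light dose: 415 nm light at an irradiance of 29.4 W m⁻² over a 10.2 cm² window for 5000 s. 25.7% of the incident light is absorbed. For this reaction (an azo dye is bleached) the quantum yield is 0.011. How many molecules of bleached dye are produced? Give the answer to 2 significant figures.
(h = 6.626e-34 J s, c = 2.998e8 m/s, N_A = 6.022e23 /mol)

8.9e17 molecules

Photon energy at 415 nm: hc/λ = (6.626e-34)(2.998e8)/(415e-9) = 4.787e-19 J.
Energy delivered: (29.4 W m⁻²)(10.2e-4 m²)(5000 s) = 149.9 J.
Photons incident: 149.9 / 4.787e-19 = 3.131e20, i.e. 3.131e20/6.022e23 = 5.199e-4 mol.
Photons absorbed: 0.257 × 5.199e-4 = 1.336e-4 mol.
Product: Φ × n_abs = 0.011 × 1.336e-4 = 1.470e-6 mol.
As a count: 1.470e-6 × 6.022e23 = 8.9e17.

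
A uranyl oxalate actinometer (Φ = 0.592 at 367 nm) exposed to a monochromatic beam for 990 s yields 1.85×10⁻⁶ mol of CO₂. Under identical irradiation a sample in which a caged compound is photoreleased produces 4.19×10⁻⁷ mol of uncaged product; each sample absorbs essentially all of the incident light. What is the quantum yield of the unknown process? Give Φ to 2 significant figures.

Φ = 0.13

Photons absorbed by the actinometer: 1.85×10⁻⁶ / 0.592 = 3.125×10⁻⁶ mol.
Φ(unknown) = 4.19×10⁻⁷ / 3.125×10⁻⁶ = 0.13.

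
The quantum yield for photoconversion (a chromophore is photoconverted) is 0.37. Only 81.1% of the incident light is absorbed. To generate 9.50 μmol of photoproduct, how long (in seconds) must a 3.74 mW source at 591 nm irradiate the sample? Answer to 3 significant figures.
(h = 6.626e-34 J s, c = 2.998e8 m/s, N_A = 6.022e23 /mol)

Product: 9.50 μmol = 9.50e-6 mol.
Photons that must be absorbed: 9.50e-6 / 0.37 = 2.568e-5 mol.
Incident photons needed: 2.568e-5 / 0.811 = 3.166e-5 mol.
Photon energy: hc/λ = 3.361e-19 J; per mole, 2.024e5 J mol⁻¹.
Energy required: 3.166e-5 × 2.024e5 = 6.408 J.
Time: 6.408 J / 0.00374 W = 1710 s.

t ≈ 1710 s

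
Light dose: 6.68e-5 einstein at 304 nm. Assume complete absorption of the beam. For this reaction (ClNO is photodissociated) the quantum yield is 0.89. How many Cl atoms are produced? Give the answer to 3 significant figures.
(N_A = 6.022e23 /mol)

Product: Φ × n_abs = 0.89 × 6.68e-5 = 5.945e-5 mol.
As a count: 5.945e-5 × 6.022e23 = 3.58e19.

3.58e19 atoms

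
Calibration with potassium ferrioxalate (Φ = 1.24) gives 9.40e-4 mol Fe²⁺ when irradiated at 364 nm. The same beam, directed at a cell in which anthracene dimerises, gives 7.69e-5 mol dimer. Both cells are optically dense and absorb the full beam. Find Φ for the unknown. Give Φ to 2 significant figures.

Φ = 0.10

Photons absorbed by the actinometer: 9.40e-4 / 1.24 = 7.581e-4 mol.
Φ(unknown) = 7.69e-5 / 7.581e-4 = 0.10.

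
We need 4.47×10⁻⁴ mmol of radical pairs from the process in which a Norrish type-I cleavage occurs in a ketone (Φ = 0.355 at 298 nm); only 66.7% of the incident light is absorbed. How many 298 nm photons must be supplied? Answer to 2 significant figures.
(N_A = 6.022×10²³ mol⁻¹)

Product: 4.47×10⁻⁴ mmol = 4.47×10⁻⁷ mol.
Photons that must be absorbed: 4.47×10⁻⁷ / 0.355 = 1.259×10⁻⁶ mol.
Incident photons needed: 1.259×10⁻⁶ / 0.667 = 1.888×10⁻⁶ mol.
Photon count: 1.888×10⁻⁶ × 6.022×10²³ = 1.1×10¹⁸.

1.1×10¹⁸ photons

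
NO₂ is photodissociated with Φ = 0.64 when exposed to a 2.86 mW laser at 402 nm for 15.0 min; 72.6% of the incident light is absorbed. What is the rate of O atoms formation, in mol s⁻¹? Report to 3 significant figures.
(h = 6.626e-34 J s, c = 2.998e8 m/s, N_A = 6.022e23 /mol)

4.47e-9 mol s⁻¹

Photon energy at 402 nm: hc/λ = (6.626e-34)(2.998e8)/(402e-9) = 4.941e-19 J.
Energy delivered: (2.86 mW)(900 s) = 2.574 J.
Photons incident: 2.574 / 4.941e-19 = 5.209e18, i.e. 5.209e18/6.022e23 = 8.650e-6 mol.
Photons absorbed: 0.726 × 8.650e-6 = 6.280e-6 mol.
Product formed: 0.64 × 6.280e-6 = 4.019e-6 mol.
Rate: 4.019e-6 / 900 s = 4.47e-9 mol s⁻¹.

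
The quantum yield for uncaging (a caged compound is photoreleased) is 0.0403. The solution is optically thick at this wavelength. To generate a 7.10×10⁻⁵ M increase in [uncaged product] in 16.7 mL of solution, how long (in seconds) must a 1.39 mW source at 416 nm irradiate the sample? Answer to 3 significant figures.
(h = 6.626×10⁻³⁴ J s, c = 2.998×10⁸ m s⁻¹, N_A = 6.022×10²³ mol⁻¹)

t ≈ 6090 s

Product: (7.10×10⁻⁵ M)(0.0167 L) = 1.186×10⁻⁶ mol.
Photons that must be absorbed: 1.186×10⁻⁶ / 0.0403 = 2.943×10⁻⁵ mol.
Photon energy: hc/λ = 4.775×10⁻¹⁹ J; per mole, 2.876×10⁵ J mol⁻¹.
Energy required: 2.943×10⁻⁵ × 2.876×10⁵ = 8.464 J.
Time: 8.464 J / 0.00139 W = 6090 s.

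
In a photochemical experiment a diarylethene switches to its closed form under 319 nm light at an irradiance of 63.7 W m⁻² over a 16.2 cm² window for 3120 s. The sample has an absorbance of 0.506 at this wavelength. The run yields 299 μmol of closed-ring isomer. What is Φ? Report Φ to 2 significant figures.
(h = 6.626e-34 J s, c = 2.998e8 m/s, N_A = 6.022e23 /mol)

Φ = 0.51

Product: 299 μmol = 2.99e-4 mol.
Photon energy at 319 nm: hc/λ = (6.626e-34)(2.998e8)/(319e-9) = 6.227e-19 J.
Energy delivered: (63.7 W m⁻²)(16.2e-4 m²)(3120 s) = 322.0 J.
Photons incident: 322.0 / 6.227e-19 = 5.171e20, i.e. 5.171e20/6.022e23 = 8.587e-4 mol.
Fraction absorbed: 1 − 10^(−0.506) = 0.6881.
Photons absorbed: 0.6881 × 8.587e-4 = 5.909e-4 mol.
Φ = 2.99e-4 mol / 5.909e-4 mol photons = 0.51.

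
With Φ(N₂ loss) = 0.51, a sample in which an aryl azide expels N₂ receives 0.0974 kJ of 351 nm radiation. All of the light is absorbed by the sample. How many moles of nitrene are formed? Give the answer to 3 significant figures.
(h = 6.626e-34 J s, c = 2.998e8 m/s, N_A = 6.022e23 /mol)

Photon energy at 351 nm: hc/λ = (6.626e-34)(2.998e8)/(351e-9) = 5.659e-19 J.
Incident energy: 0.0974 kJ = 97.4 J.
Photons incident: 97.4 / 5.659e-19 = 1.721e20, i.e. 1.721e20/6.022e23 = 2.858e-4 mol.
Product: Φ × n_abs = 0.51 × 2.858e-4 = 1.458e-4 mol.

1.46e-4 mol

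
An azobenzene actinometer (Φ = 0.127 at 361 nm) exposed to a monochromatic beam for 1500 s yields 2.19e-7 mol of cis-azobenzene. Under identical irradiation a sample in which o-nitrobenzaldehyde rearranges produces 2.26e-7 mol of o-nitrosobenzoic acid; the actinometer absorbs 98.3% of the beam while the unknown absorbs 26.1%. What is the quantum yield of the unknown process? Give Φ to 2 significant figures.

Photons absorbed by the actinometer: 2.19e-7 / 0.127 = 1.724e-6 mol.
Incident flux: 1.724e-6 / 0.983 = 1.754e-6 einstein.
Absorbed by unknown: 0.261 × 1.754e-6 = 4.578e-7 mol.
Φ(unknown) = 2.26e-7 / 4.578e-7 = 0.49.

Φ = 0.49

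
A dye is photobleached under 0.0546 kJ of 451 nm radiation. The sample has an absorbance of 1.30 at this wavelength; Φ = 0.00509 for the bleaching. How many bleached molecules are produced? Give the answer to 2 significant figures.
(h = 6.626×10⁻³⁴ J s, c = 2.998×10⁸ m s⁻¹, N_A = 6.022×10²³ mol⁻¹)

6.0×10¹⁷ bleached molecules

Photon energy at 451 nm: hc/λ = (6.626×10⁻³⁴)(2.998×10⁸)/(451×10⁻⁹) = 4.405×10⁻¹⁹ J.
Incident energy: 0.0546 kJ = 54.6 J.
Photons incident: 54.6 / 4.405×10⁻¹⁹ = 1.240×10²⁰, i.e. 1.240×10²⁰/6.022×10²³ = 2.059×10⁻⁴ mol.
Fraction absorbed: 1 − 10^(−1.30) = 0.9499.
Photons absorbed: 0.9499 × 2.059×10⁻⁴ = 1.956×10⁻⁴ mol.
Product: Φ × n_abs = 0.00509 × 1.956×10⁻⁴ = 9.956×10⁻⁷ mol.
As a count: 9.956×10⁻⁷ × 6.022×10²³ = 6.0×10¹⁷.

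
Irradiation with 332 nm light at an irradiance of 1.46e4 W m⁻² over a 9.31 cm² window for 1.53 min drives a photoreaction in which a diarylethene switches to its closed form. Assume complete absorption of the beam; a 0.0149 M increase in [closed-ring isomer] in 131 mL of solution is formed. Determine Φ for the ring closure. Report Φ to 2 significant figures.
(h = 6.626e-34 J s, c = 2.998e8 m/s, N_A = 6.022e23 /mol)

Φ = 0.56

Product: (0.0149 M)(0.131 L) = 0.001952 mol.
Photon energy at 332 nm: hc/λ = (6.626e-34)(2.998e8)/(332e-9) = 5.983e-19 J.
Energy delivered: (1.46e4 W m⁻²)(9.31e-4 m²)(91.8 s) = 1248 J.
Photons incident: 1248 / 5.983e-19 = 2.086e21, i.e. 2.086e21/6.022e23 = 0.003464 mol.
Φ = 0.001952 mol / 0.003464 mol photons = 0.56.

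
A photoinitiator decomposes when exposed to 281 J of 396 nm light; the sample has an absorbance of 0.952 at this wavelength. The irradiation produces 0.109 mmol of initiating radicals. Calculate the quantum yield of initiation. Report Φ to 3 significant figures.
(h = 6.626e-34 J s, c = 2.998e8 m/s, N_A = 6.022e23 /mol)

Φ = 0.132

Product: 0.109 mmol = 1.09e-4 mol.
Photon energy at 396 nm: hc/λ = (6.626e-34)(2.998e8)/(396e-9) = 5.016e-19 J.
Photons incident: 281 / 5.016e-19 = 5.602e20, i.e. 5.602e20/6.022e23 = 9.303e-4 mol.
Fraction absorbed: 1 − 10^(−0.952) = 0.8883.
Photons absorbed: 0.8883 × 9.303e-4 = 8.264e-4 mol.
Φ = 1.09e-4 mol / 8.264e-4 mol photons = 0.132.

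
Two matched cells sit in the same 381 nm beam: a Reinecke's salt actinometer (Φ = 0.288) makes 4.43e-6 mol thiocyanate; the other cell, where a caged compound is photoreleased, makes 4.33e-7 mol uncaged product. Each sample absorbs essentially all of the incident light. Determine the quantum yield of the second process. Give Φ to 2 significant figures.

Φ = 0.028

Photons absorbed by the actinometer: 4.43e-6 / 0.288 = 1.538e-5 mol.
Φ(unknown) = 4.33e-7 / 1.538e-5 = 0.028.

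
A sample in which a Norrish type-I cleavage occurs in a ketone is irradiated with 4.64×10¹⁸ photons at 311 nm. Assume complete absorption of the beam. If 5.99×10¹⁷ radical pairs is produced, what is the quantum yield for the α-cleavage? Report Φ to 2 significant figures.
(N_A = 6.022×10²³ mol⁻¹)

Product: 5.99×10¹⁷ / 6.022×10²³ = 9.947×10⁻⁷ mol.
Moles of photons: 4.64×10¹⁸ / 6.022×10²³ = 7.705×10⁻⁶ mol.
Φ = 9.947×10⁻⁷ mol / 7.705×10⁻⁶ mol photons = 0.13.

Φ = 0.13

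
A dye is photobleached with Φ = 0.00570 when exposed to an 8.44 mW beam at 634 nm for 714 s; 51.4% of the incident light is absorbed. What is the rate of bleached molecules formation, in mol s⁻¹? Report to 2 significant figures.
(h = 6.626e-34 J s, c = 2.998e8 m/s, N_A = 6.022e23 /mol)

1.3e-10 mol s⁻¹

Photon energy at 634 nm: hc/λ = (6.626e-34)(2.998e8)/(634e-9) = 3.133e-19 J.
Energy delivered: (8.44 mW)(714 s) = 6.026 J.
Photons incident: 6.026 / 3.133e-19 = 1.923e19, i.e. 1.923e19/6.022e23 = 3.193e-5 mol.
Photons absorbed: 0.514 × 3.193e-5 = 1.641e-5 mol.
Product formed: 0.00570 × 1.641e-5 = 9.354e-8 mol.
Rate: 9.354e-8 / 714 s = 1.3e-10 mol s⁻¹.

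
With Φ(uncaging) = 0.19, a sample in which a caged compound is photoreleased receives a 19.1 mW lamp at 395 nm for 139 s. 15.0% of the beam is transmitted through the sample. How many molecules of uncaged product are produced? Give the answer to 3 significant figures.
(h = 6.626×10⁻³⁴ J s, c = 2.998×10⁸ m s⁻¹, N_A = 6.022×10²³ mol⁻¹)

8.53×10¹⁷ molecules

Photon energy at 395 nm: hc/λ = (6.626×10⁻³⁴)(2.998×10⁸)/(395×10⁻⁹) = 5.029×10⁻¹⁹ J.
Energy delivered: (19.1 mW)(139 s) = 2.655 J.
Photons incident: 2.655 / 5.029×10⁻¹⁹ = 5.279×10¹⁸, i.e. 5.279×10¹⁸/6.022×10²³ = 8.766×10⁻⁶ mol.
Fraction absorbed: 1 − 15.0/100 = 0.8500.
Photons absorbed: 0.8500 × 8.766×10⁻⁶ = 7.451×10⁻⁶ mol.
Product: Φ × n_abs = 0.19 × 7.451×10⁻⁶ = 1.416×10⁻⁶ mol.
As a count: 1.416×10⁻⁶ × 6.022×10²³ = 8.53×10¹⁷.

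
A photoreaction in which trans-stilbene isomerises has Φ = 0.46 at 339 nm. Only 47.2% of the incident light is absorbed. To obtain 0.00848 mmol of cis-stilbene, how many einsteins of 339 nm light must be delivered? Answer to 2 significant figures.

3.9×10⁻⁵ einstein

Product: 0.00848 mmol = 8.48×10⁻⁶ mol.
Photons that must be absorbed: 8.48×10⁻⁶ / 0.46 = 1.843×10⁻⁵ mol.
Incident photons needed: 1.843×10⁻⁵ / 0.472 = 3.905×10⁻⁵ mol.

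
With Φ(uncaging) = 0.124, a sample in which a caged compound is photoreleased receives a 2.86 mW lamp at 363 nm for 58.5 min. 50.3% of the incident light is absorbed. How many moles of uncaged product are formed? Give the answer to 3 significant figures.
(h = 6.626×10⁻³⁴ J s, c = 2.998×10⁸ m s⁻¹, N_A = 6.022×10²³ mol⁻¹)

1.90×10⁻⁶ mol

Photon energy at 363 nm: hc/λ = (6.626×10⁻³⁴)(2.998×10⁸)/(363×10⁻⁹) = 5.472×10⁻¹⁹ J.
Energy delivered: (2.86 mW)(3510 s) = 10.04 J.
Photons incident: 10.04 / 5.472×10⁻¹⁹ = 1.835×10¹⁹, i.e. 1.835×10¹⁹/6.022×10²³ = 3.047×10⁻⁵ mol.
Photons absorbed: 0.503 × 3.047×10⁻⁵ = 1.533×10⁻⁵ mol.
Product: Φ × n_abs = 0.124 × 1.533×10⁻⁵ = 1.901×10⁻⁶ mol.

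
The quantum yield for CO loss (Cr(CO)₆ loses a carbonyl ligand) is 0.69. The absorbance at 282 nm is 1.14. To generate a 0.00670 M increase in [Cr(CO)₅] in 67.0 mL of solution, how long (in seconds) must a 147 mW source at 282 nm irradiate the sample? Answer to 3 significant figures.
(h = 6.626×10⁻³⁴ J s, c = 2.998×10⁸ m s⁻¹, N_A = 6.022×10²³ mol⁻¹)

Product: (0.00670 M)(0.067 L) = 4.489×10⁻⁴ mol.
Photons that must be absorbed: 4.489×10⁻⁴ / 0.69 = 6.506×10⁻⁴ mol.
Fraction absorbed: 1 − 10^(−1.14) = 0.9276.
Incident photons needed: 6.506×10⁻⁴ / 0.9276 = 7.014×10⁻⁴ mol.
Photon energy: hc/λ = 7.044×10⁻¹⁹ J; per mole, 4.242×10⁵ J mol⁻¹.
Energy required: 7.014×10⁻⁴ × 4.242×10⁵ = 297.5 J.
Time: 297.5 J / 0.147 W = 2020 s.

t ≈ 2020 s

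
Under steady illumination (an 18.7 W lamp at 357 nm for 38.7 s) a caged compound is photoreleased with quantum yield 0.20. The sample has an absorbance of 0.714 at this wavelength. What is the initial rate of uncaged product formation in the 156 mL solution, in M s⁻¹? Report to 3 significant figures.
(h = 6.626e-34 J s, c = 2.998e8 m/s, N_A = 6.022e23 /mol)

5.77e-5 M s⁻¹

Photon energy at 357 nm: hc/λ = (6.626e-34)(2.998e8)/(357e-9) = 5.564e-19 J.
Energy delivered: (18.7 W)(38.7 s) = 723.7 J.
Photons incident: 723.7 / 5.564e-19 = 1.301e21, i.e. 1.301e21/6.022e23 = 0.002160 mol.
Fraction absorbed: 1 − 10^(−0.714) = 0.8068.
Photons absorbed: 0.8068 × 0.002160 = 0.001743 mol.
Product formed: 0.20 × 0.001743 = 3.486e-4 mol.
Rate: 3.486e-4 mol / (38.7 s × 0.156 L) = 5.77e-5 M s⁻¹.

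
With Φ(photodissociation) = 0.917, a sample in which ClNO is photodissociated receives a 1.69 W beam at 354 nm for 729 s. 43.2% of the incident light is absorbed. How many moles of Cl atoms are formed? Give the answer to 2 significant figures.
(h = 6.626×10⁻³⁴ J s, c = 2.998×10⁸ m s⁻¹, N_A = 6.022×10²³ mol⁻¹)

0.0014 mol

Photon energy at 354 nm: hc/λ = (6.626×10⁻³⁴)(2.998×10⁸)/(354×10⁻⁹) = 5.612×10⁻¹⁹ J.
Energy delivered: (1.69 W)(729 s) = 1232 J.
Photons incident: 1232 / 5.612×10⁻¹⁹ = 2.195×10²¹, i.e. 2.195×10²¹/6.022×10²³ = 0.003645 mol.
Photons absorbed: 0.432 × 0.003645 = 0.001575 mol.
Product: Φ × n_abs = 0.917 × 0.001575 = 0.001444 mol.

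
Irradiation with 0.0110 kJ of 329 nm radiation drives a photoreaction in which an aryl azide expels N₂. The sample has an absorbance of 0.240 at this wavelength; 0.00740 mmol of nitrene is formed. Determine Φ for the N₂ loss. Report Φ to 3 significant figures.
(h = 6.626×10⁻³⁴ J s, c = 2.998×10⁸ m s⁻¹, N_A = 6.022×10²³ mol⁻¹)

Product: 0.00740 mmol = 7.40×10⁻⁶ mol.
Photon energy at 329 nm: hc/λ = (6.626×10⁻³⁴)(2.998×10⁸)/(329×10⁻⁹) = 6.038×10⁻¹⁹ J.
Incident energy: 0.0110 kJ = 11.0 J.
Photons incident: 11.0 / 6.038×10⁻¹⁹ = 1.822×10¹⁹, i.e. 1.822×10¹⁹/6.022×10²³ = 3.026×10⁻⁵ mol.
Fraction absorbed: 1 − 10^(−0.240) = 0.4246.
Photons absorbed: 0.4246 × 3.026×10⁻⁵ = 1.285×10⁻⁵ mol.
Φ = 7.40×10⁻⁶ mol / 1.285×10⁻⁵ mol photons = 0.576.

Φ = 0.576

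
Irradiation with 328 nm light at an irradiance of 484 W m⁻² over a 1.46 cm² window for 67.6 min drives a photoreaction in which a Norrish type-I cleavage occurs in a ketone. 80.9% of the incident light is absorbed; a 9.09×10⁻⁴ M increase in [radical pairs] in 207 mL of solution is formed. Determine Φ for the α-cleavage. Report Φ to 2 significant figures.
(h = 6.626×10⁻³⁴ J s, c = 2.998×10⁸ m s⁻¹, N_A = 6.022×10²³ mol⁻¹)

Product: (9.09×10⁻⁴ M)(0.207 L) = 1.882×10⁻⁴ mol.
Photon energy at 328 nm: hc/λ = (6.626×10⁻³⁴)(2.998×10⁸)/(328×10⁻⁹) = 6.056×10⁻¹⁹ J.
Energy delivered: (484 W m⁻²)(1.46×10⁻⁴ m²)(4056 s) = 286.6 J.
Photons incident: 286.6 / 6.056×10⁻¹⁹ = 4.732×10²⁰, i.e. 4.732×10²⁰/6.022×10²³ = 7.858×10⁻⁴ mol.
Photons absorbed: 0.809 × 7.858×10⁻⁴ = 6.357×10⁻⁴ mol.
Φ = 1.882×10⁻⁴ mol / 6.357×10⁻⁴ mol photons = 0.30.

Φ = 0.30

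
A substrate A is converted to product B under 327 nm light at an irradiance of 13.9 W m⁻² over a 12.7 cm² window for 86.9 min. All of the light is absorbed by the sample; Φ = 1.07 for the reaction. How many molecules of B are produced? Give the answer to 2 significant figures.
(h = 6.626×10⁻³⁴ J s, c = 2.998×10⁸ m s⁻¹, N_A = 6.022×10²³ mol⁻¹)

1.6×10²⁰ molecules

Photon energy at 327 nm: hc/λ = (6.626×10⁻³⁴)(2.998×10⁸)/(327×10⁻⁹) = 6.075×10⁻¹⁹ J.
Energy delivered: (13.9 W m⁻²)(12.7×10⁻⁴ m²)(5214 s) = 92.04 J.
Photons incident: 92.04 / 6.075×10⁻¹⁹ = 1.515×10²⁰, i.e. 1.515×10²⁰/6.022×10²³ = 2.516×10⁻⁴ mol.
Product: Φ × n_abs = 1.07 × 2.516×10⁻⁴ = 2.692×10⁻⁴ mol.
As a count: 2.692×10⁻⁴ × 6.022×10²³ = 1.6×10²⁰.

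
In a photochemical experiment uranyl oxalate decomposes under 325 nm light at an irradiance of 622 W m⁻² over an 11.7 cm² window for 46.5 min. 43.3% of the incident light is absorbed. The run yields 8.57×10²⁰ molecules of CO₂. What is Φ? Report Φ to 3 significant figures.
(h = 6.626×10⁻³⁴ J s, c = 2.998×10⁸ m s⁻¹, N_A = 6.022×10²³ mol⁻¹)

Φ = 0.596

Product: 8.57×10²⁰ / 6.022×10²³ = 0.001423 mol.
Photon energy at 325 nm: hc/λ = (6.626×10⁻³⁴)(2.998×10⁸)/(325×10⁻⁹) = 6.112×10⁻¹⁹ J.
Energy delivered: (622 W m⁻²)(11.7×10⁻⁴ m²)(2790 s) = 2030 J.
Photons incident: 2030 / 6.112×10⁻¹⁹ = 3.321×10²¹, i.e. 3.321×10²¹/6.022×10²³ = 0.005515 mol.
Photons absorbed: 0.433 × 0.005515 = 0.002388 mol.
Φ = 0.001423 mol / 0.002388 mol photons = 0.596.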